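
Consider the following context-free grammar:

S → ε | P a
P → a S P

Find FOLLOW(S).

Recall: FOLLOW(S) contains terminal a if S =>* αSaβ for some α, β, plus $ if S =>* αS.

We compute FOLLOW(S) using the standard algorithm.
FOLLOW(S) starts with {$}.
FIRST(P) = {a}
FIRST(S) = {a, ε}
FOLLOW(P) = {a}
FOLLOW(S) = {$, a}
Therefore, FOLLOW(S) = {$, a}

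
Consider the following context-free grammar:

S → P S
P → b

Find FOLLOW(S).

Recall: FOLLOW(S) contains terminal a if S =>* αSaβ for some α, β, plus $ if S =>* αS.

We compute FOLLOW(S) using the standard algorithm.
FOLLOW(S) starts with {$}.
FIRST(P) = {b}
FIRST(S) = {b}
FOLLOW(P) = {b}
FOLLOW(S) = {$}
Therefore, FOLLOW(S) = {$}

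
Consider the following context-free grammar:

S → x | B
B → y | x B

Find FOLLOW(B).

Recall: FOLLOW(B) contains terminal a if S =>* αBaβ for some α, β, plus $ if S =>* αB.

We compute FOLLOW(B) using the standard algorithm.
FOLLOW(S) starts with {$}.
FIRST(B) = {x, y}
FIRST(S) = {x, y}
FOLLOW(B) = {$}
FOLLOW(S) = {$}
Therefore, FOLLOW(B) = {$}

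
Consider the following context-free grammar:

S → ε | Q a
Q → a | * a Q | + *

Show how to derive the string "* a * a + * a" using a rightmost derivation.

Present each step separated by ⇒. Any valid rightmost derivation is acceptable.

S ⇒ Q a ⇒ * a Q a ⇒ * a * a Q a ⇒ * a * a + * a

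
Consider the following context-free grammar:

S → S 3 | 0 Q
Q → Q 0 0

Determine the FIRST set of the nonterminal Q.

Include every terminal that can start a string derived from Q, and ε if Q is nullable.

We compute FIRST(Q) using the standard algorithm.
FIRST(Q) = {}
FIRST(S) = {0}
Therefore, FIRST(Q) = {}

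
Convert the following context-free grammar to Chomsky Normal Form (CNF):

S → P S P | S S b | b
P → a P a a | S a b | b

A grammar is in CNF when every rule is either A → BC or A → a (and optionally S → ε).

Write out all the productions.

TB → b; S → b; TA → a; P → b; S → P X0; X0 → S P; S → S X1; X1 → S TB; P → TA X2; X2 → P X3; X3 → TA TA; P → S X4; X4 → TA TB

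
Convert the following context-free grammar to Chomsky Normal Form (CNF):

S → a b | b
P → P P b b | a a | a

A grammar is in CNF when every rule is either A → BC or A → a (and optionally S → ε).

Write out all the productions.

TA → a; TB → b; S → b; P → a; S → TA TB; P → P X0; X0 → P X1; X1 → TB TB; P → TA TA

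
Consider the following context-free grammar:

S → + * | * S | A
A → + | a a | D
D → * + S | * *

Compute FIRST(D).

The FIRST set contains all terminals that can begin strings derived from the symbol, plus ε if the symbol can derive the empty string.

We compute FIRST(D) using the standard algorithm.
FIRST(A) = {*, +, a}
FIRST(D) = {*}
FIRST(S) = {*, +, a}
Therefore, FIRST(D) = {*}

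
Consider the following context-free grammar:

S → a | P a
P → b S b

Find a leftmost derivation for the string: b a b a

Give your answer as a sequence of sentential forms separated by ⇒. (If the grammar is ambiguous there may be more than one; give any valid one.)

S ⇒ P a ⇒ b S b a ⇒ b a b a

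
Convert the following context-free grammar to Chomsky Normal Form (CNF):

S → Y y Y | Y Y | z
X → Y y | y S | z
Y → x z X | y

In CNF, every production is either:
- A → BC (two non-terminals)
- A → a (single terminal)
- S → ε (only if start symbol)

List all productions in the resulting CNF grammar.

TY → y; S → z; X → z; TX → x; TZ → z; Y → y; S → Y X0; X0 → TY Y; S → Y Y; X → Y TY; X → TY S; Y → TX X1; X1 → TZ X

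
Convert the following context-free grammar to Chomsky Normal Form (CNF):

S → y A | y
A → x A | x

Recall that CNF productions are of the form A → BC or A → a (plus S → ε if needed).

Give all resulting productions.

TY → y; S → y; TX → x; A → x; S → TY A; A → TX A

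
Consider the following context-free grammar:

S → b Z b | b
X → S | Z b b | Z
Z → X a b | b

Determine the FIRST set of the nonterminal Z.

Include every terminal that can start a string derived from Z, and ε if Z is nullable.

We compute FIRST(Z) using the standard algorithm.
FIRST(S) = {b}
FIRST(X) = {b}
FIRST(Z) = {b}
Therefore, FIRST(Z) = {b}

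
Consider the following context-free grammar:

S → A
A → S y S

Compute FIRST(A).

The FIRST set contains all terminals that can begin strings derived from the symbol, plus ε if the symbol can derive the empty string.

We compute FIRST(A) using the standard algorithm.
FIRST(A) = {}
FIRST(S) = {}
Therefore, FIRST(A) = {}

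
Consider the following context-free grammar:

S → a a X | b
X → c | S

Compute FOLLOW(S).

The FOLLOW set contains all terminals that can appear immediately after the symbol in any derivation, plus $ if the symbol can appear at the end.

We compute FOLLOW(S) using the standard algorithm.
FOLLOW(S) starts with {$}.
FIRST(S) = {a, b}
FIRST(X) = {a, b, c}
FOLLOW(S) = {$}
FOLLOW(X) = {$}
Therefore, FOLLOW(S) = {$}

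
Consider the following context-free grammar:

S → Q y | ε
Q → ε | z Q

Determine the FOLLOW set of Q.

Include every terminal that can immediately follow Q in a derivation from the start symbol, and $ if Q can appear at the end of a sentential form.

We compute FOLLOW(Q) using the standard algorithm.
FOLLOW(S) starts with {$}.
FIRST(Q) = {z, ε}
FIRST(S) = {y, z, ε}
FOLLOW(Q) = {y}
FOLLOW(S) = {$}
Therefore, FOLLOW(Q) = {y}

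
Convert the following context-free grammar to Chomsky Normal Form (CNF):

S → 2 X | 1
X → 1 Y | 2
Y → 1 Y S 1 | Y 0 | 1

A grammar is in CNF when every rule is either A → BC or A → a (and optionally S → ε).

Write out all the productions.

T2 → 2; S → 1; T1 → 1; X → 2; T0 → 0; Y → 1; S → T2 X; X → T1 Y; Y → T1 X0; X0 → Y X1; X1 → S T1; Y → Y T0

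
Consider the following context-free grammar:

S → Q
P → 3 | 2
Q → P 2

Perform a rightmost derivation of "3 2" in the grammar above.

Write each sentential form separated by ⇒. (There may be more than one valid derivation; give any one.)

S ⇒ Q ⇒ P 2 ⇒ 3 2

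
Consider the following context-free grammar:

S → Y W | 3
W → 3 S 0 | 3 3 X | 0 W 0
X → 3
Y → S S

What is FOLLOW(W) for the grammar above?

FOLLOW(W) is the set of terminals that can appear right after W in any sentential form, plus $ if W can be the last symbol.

We compute FOLLOW(W) using the standard algorithm.
FOLLOW(S) starts with {$}.
FIRST(S) = {3}
FIRST(W) = {0, 3}
FIRST(X) = {3}
FIRST(Y) = {3}
FOLLOW(S) = {$, 0, 3}
FOLLOW(W) = {$, 0, 3}
FOLLOW(X) = {$, 0, 3}
FOLLOW(Y) = {0, 3}
Therefore, FOLLOW(W) = {$, 0, 3}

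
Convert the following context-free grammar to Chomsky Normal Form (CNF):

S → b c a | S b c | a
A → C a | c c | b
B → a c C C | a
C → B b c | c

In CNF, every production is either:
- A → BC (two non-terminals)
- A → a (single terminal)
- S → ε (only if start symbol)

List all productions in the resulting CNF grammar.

TB → b; TC → c; TA → a; S → a; A → b; B → a; C → c; S → TB X0; X0 → TC TA; S → S X1; X1 → TB TC; A → C TA; A → TC TC; B → TA X2; X2 → TC X3; X3 → C C; C → B X4; X4 → TB TC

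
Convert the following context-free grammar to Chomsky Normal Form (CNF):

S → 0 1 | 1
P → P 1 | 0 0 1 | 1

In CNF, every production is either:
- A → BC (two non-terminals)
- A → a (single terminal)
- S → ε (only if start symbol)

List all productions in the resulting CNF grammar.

T0 → 0; T1 → 1; S → 1; P → 1; S → T0 T1; P → P T1; P → T0 X0; X0 → T0 T1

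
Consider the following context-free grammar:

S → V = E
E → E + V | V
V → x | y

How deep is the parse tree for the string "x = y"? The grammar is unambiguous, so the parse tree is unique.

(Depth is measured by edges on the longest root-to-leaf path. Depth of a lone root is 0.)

3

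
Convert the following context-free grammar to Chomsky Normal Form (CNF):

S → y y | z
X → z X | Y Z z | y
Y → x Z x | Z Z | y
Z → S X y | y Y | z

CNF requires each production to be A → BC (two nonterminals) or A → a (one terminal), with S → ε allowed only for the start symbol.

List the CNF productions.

TY → y; S → z; TZ → z; X → y; TX → x; Y → y; Z → z; S → TY TY; X → TZ X; X → Y X0; X0 → Z TZ; Y → TX X1; X1 → Z TX; Y → Z Z; Z → S X2; X2 → X TY; Z → TY Y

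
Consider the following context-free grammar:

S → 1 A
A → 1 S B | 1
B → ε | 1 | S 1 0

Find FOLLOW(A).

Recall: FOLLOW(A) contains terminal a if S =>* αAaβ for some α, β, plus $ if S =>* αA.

We compute FOLLOW(A) using the standard algorithm.
FOLLOW(S) starts with {$}.
FIRST(A) = {1}
FIRST(B) = {1, ε}
FIRST(S) = {1}
FOLLOW(A) = {$, 1}
FOLLOW(B) = {$, 1}
FOLLOW(S) = {$, 1}
Therefore, FOLLOW(A) = {$, 1}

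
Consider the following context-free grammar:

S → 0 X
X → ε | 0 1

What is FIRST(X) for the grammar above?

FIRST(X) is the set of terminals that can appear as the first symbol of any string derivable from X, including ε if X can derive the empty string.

We compute FIRST(X) using the standard algorithm.
FIRST(S) = {0}
FIRST(X) = {0, ε}
Therefore, FIRST(X) = {0, ε}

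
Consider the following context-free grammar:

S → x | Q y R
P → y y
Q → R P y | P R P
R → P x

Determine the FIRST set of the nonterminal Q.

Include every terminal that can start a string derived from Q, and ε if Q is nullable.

We compute FIRST(Q) using the standard algorithm.
FIRST(P) = {y}
FIRST(Q) = {y}
FIRST(R) = {y}
FIRST(S) = {x, y}
Therefore, FIRST(Q) = {y}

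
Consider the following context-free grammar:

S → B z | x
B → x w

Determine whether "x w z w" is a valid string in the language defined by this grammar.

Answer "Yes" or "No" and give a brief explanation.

No - no valid derivation exists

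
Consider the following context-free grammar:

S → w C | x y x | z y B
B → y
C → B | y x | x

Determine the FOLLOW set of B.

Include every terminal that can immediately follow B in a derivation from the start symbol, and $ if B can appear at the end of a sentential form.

We compute FOLLOW(B) using the standard algorithm.
FOLLOW(S) starts with {$}.
FIRST(B) = {y}
FIRST(C) = {x, y}
FIRST(S) = {w, x, z}
FOLLOW(B) = {$}
FOLLOW(C) = {$}
FOLLOW(S) = {$}
Therefore, FOLLOW(B) = {$}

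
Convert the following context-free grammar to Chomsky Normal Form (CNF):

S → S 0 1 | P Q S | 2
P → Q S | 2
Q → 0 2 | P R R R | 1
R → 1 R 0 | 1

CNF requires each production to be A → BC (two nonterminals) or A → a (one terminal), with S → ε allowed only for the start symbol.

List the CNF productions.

T0 → 0; T1 → 1; S → 2; P → 2; T2 → 2; Q → 1; R → 1; S → S X0; X0 → T0 T1; S → P X1; X1 → Q S; P → Q S; Q → T0 T2; Q → P X2; X2 → R X3; X3 → R R; R → T1 X4; X4 → R T0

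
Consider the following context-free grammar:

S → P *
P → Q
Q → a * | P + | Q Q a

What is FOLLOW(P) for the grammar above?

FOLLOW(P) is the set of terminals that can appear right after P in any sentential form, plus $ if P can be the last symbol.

We compute FOLLOW(P) using the standard algorithm.
FOLLOW(S) starts with {$}.
FIRST(P) = {a}
FIRST(Q) = {a}
FIRST(S) = {a}
FOLLOW(P) = {*, +}
FOLLOW(Q) = {*, +, a}
FOLLOW(S) = {$}
Therefore, FOLLOW(P) = {*, +}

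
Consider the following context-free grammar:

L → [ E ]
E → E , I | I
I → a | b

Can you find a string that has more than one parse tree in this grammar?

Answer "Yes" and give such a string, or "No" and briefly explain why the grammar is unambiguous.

No - the grammar is unambiguous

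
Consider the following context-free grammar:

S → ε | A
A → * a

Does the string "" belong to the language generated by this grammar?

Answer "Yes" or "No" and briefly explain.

Yes - a valid derivation exists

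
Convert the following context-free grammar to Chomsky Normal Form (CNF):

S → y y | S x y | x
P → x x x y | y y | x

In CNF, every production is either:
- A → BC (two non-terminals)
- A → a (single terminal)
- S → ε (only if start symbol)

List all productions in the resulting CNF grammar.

TY → y; TX → x; S → x; P → x; S → TY TY; S → S X0; X0 → TX TY; P → TX X1; X1 → TX X2; X2 → TX TY; P → TY TY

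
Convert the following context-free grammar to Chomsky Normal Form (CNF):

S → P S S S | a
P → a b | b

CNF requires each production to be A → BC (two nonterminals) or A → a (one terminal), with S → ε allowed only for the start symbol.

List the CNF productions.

S → a; TA → a; TB → b; P → b; S → P X0; X0 → S X1; X1 → S S; P → TA TB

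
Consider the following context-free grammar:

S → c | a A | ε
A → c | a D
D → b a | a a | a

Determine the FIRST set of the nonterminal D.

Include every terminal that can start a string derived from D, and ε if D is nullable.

We compute FIRST(D) using the standard algorithm.
FIRST(A) = {a, c}
FIRST(D) = {a, b}
FIRST(S) = {a, c, ε}
Therefore, FIRST(D) = {a, b}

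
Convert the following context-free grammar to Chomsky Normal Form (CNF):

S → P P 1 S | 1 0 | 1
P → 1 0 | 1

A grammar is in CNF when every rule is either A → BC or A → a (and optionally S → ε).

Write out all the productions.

T1 → 1; T0 → 0; S → 1; P → 1; S → P X0; X0 → P X1; X1 → T1 S; S → T1 T0; P → T1 T0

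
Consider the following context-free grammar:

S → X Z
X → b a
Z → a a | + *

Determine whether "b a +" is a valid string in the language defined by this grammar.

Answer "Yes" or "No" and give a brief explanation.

No - no valid derivation exists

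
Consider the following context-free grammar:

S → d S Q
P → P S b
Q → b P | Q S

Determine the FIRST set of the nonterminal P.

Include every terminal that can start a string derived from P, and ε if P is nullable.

We compute FIRST(P) using the standard algorithm.
FIRST(P) = {}
FIRST(Q) = {b}
FIRST(S) = {d}
Therefore, FIRST(P) = {}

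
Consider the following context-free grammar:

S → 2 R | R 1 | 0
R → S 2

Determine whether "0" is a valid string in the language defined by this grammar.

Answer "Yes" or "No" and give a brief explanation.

Yes - a valid derivation exists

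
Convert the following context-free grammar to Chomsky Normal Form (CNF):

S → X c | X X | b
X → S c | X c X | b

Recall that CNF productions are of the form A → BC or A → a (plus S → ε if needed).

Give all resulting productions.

TC → c; S → b; X → b; S → X TC; S → X X; X → S TC; X → X X0; X0 → TC X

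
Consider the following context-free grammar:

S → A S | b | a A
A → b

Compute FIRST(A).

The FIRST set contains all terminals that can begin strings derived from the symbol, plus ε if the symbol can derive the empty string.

We compute FIRST(A) using the standard algorithm.
FIRST(A) = {b}
FIRST(S) = {a, b}
Therefore, FIRST(A) = {b}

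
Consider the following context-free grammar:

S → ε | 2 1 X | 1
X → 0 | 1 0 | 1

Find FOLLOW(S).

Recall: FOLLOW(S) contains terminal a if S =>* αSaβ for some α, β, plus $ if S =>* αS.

We compute FOLLOW(S) using the standard algorithm.
FOLLOW(S) starts with {$}.
FIRST(S) = {1, 2, ε}
FIRST(X) = {0, 1}
FOLLOW(S) = {$}
FOLLOW(X) = {$}
Therefore, FOLLOW(S) = {$}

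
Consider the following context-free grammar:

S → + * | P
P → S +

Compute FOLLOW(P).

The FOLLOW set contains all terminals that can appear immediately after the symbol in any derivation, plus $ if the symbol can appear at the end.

We compute FOLLOW(P) using the standard algorithm.
FOLLOW(S) starts with {$}.
FIRST(P) = {+}
FIRST(S) = {+}
FOLLOW(P) = {$, +}
FOLLOW(S) = {$, +}
Therefore, FOLLOW(P) = {$, +}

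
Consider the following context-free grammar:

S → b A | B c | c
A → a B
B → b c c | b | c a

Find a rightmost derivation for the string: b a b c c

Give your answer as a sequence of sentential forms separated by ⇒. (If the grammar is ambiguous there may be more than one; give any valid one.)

S ⇒ b A ⇒ b a B ⇒ b a b c c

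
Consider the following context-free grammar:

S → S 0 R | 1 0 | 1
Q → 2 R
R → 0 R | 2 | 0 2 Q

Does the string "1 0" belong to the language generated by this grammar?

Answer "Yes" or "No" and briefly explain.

Yes - a valid derivation exists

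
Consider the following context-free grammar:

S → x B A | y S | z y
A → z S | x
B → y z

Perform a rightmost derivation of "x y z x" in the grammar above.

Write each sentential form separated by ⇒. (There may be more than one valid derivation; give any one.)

S ⇒ x B A ⇒ x B x ⇒ x y z x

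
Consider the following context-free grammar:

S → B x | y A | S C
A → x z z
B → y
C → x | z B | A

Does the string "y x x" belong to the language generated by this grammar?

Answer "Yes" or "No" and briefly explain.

Yes - a valid derivation exists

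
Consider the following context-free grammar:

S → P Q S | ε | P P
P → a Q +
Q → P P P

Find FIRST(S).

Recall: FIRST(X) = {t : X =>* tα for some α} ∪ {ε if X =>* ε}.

We compute FIRST(S) using the standard algorithm.
FIRST(P) = {a}
FIRST(Q) = {a}
FIRST(S) = {a, ε}
Therefore, FIRST(S) = {a, ε}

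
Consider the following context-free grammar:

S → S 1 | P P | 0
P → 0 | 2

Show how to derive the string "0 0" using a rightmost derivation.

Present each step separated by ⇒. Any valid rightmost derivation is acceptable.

S ⇒ P P ⇒ P 0 ⇒ 0 0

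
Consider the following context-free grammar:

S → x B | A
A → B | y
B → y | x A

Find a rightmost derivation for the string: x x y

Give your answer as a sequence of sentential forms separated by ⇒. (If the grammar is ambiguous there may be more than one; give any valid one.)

S ⇒ x B ⇒ x x A ⇒ x x y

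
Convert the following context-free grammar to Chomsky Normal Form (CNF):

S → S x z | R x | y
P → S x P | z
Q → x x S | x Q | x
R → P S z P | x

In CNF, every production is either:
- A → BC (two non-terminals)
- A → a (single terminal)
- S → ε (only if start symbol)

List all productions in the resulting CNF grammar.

TX → x; TZ → z; S → y; P → z; Q → x; R → x; S → S X0; X0 → TX TZ; S → R TX; P → S X1; X1 → TX P; Q → TX X2; X2 → TX S; Q → TX Q; R → P X3; X3 → S X4; X4 → TZ P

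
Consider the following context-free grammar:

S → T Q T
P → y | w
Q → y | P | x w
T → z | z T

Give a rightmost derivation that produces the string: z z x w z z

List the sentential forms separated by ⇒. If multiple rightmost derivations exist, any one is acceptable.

S ⇒ T Q T ⇒ T Q z T ⇒ T Q z z ⇒ T x w z z ⇒ z T x w z z ⇒ z z x w z z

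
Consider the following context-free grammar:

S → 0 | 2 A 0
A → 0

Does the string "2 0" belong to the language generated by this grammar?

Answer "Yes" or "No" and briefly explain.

No - no valid derivation exists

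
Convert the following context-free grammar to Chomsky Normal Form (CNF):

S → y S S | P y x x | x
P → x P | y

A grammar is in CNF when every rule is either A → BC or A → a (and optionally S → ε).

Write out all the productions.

TY → y; TX → x; S → x; P → y; S → TY X0; X0 → S S; S → P X1; X1 → TY X2; X2 → TX TX; P → TX P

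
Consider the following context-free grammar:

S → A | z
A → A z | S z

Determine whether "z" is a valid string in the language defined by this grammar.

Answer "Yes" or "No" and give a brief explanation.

Yes - a valid derivation exists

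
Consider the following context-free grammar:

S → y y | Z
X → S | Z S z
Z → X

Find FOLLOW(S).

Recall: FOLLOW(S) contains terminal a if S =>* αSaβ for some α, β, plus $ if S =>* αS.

We compute FOLLOW(S) using the standard algorithm.
FOLLOW(S) starts with {$}.
FIRST(S) = {y}
FIRST(X) = {y}
FIRST(Z) = {y}
FOLLOW(S) = {$, y, z}
FOLLOW(X) = {$, y, z}
FOLLOW(Z) = {$, y, z}
Therefore, FOLLOW(S) = {$, y, z}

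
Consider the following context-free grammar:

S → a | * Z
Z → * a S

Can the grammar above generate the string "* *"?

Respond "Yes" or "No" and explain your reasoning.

No - no valid derivation exists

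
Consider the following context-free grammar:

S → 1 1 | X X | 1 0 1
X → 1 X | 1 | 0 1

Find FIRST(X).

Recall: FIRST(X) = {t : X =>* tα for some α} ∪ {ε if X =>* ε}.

We compute FIRST(X) using the standard algorithm.
FIRST(S) = {0, 1}
FIRST(X) = {0, 1}
Therefore, FIRST(X) = {0, 1}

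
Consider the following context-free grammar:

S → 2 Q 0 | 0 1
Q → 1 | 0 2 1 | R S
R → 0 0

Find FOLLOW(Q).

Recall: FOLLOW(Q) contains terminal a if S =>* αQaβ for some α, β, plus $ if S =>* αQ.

We compute FOLLOW(Q) using the standard algorithm.
FOLLOW(S) starts with {$}.
FIRST(Q) = {0, 1}
FIRST(R) = {0}
FIRST(S) = {0, 2}
FOLLOW(Q) = {0}
FOLLOW(R) = {0, 2}
FOLLOW(S) = {$, 0}
Therefore, FOLLOW(Q) = {0}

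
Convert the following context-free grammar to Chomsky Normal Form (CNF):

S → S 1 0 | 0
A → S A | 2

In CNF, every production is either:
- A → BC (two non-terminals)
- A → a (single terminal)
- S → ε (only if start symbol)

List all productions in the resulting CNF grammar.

T1 → 1; T0 → 0; S → 0; A → 2; S → S X0; X0 → T1 T0; A → S A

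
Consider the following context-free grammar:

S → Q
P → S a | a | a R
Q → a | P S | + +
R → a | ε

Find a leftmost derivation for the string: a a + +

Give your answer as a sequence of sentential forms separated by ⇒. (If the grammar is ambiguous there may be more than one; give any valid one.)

S ⇒ Q ⇒ P S ⇒ a R S ⇒ a a S ⇒ a a Q ⇒ a a + +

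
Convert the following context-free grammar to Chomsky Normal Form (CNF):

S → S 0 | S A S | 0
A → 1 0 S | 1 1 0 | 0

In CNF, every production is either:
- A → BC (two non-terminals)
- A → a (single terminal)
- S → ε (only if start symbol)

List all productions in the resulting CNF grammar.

T0 → 0; S → 0; T1 → 1; A → 0; S → S T0; S → S X0; X0 → A S; A → T1 X1; X1 → T0 S; A → T1 X2; X2 → T1 T0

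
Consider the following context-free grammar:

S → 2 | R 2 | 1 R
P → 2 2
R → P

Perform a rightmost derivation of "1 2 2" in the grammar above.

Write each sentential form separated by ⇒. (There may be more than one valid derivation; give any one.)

S ⇒ 1 R ⇒ 1 P ⇒ 1 2 2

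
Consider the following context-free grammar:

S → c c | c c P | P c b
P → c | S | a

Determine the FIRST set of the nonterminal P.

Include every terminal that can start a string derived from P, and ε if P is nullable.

We compute FIRST(P) using the standard algorithm.
FIRST(P) = {a, c}
FIRST(S) = {a, c}
Therefore, FIRST(P) = {a, c}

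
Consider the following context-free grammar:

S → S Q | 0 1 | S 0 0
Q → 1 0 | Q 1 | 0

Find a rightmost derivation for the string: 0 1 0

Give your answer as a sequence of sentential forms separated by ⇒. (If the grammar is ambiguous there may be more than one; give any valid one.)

S ⇒ S Q ⇒ S 0 ⇒ 0 1 0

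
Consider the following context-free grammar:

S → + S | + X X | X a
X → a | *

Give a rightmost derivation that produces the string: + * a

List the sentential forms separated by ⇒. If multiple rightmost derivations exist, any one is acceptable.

S ⇒ + S ⇒ + X a ⇒ + * a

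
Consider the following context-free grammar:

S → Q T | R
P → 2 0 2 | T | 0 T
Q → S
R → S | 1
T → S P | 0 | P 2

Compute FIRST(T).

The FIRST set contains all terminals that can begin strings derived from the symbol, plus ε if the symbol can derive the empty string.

We compute FIRST(T) using the standard algorithm.
FIRST(P) = {0, 1, 2}
FIRST(Q) = {1}
FIRST(R) = {1}
FIRST(S) = {1}
FIRST(T) = {0, 1, 2}
Therefore, FIRST(T) = {0, 1, 2}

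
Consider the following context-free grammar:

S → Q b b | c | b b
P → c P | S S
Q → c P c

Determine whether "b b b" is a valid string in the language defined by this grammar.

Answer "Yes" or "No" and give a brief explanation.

No - no valid derivation exists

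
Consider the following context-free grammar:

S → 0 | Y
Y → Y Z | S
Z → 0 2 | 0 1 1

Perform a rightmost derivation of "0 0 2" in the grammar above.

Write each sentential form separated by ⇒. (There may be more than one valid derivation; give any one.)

S ⇒ Y ⇒ Y Z ⇒ Y 0 2 ⇒ S 0 2 ⇒ 0 0 2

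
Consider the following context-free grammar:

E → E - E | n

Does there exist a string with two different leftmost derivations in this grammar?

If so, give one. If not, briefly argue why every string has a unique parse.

Yes - the string 'n - n - n - n - n - n' has two distinct leftmost derivations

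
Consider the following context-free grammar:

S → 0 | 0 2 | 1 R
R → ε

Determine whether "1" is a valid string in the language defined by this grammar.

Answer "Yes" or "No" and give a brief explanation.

Yes - a valid derivation exists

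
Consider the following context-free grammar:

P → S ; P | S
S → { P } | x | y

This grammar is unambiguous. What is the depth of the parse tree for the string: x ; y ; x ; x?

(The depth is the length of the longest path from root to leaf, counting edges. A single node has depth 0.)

5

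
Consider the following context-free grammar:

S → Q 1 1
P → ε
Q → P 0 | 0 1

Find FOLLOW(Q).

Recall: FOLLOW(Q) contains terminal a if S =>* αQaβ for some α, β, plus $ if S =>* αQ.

We compute FOLLOW(Q) using the standard algorithm.
FOLLOW(S) starts with {$}.
FIRST(P) = {ε}
FIRST(Q) = {0}
FIRST(S) = {0}
FOLLOW(P) = {0}
FOLLOW(Q) = {1}
FOLLOW(S) = {$}
Therefore, FOLLOW(Q) = {1}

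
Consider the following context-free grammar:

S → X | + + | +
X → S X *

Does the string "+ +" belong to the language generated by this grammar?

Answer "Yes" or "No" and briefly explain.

Yes - a valid derivation exists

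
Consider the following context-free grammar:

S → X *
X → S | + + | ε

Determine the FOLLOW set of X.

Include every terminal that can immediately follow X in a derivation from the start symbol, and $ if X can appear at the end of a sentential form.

We compute FOLLOW(X) using the standard algorithm.
FOLLOW(S) starts with {$}.
FIRST(S) = {*, +}
FIRST(X) = {*, +, ε}
FOLLOW(S) = {$, *}
FOLLOW(X) = {*}
Therefore, FOLLOW(X) = {*}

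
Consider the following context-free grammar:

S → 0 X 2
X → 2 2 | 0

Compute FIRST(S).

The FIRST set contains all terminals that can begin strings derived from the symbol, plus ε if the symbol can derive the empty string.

We compute FIRST(S) using the standard algorithm.
FIRST(S) = {0}
FIRST(X) = {0, 2}
Therefore, FIRST(S) = {0}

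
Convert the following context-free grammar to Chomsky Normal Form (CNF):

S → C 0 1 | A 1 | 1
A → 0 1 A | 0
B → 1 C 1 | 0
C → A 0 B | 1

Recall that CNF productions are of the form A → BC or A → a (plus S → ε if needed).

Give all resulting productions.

T0 → 0; T1 → 1; S → 1; A → 0; B → 0; C → 1; S → C X0; X0 → T0 T1; S → A T1; A → T0 X1; X1 → T1 A; B → T1 X2; X2 → C T1; C → A X3; X3 → T0 B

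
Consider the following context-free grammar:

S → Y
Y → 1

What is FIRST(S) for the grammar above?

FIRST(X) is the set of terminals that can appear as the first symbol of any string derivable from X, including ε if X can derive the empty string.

We compute FIRST(S) using the standard algorithm.
FIRST(S) = {1}
FIRST(Y) = {1}
Therefore, FIRST(S) = {1}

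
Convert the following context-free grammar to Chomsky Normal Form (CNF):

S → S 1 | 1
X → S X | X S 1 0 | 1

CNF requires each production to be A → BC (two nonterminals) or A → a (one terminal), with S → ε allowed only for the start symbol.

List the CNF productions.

T1 → 1; S → 1; T0 → 0; X → 1; S → S T1; X → S X; X → X X0; X0 → S X1; X1 → T1 T0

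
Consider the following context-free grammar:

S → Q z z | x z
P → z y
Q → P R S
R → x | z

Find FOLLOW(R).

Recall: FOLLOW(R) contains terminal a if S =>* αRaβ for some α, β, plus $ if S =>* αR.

We compute FOLLOW(R) using the standard algorithm.
FOLLOW(S) starts with {$}.
FIRST(P) = {z}
FIRST(Q) = {z}
FIRST(R) = {x, z}
FIRST(S) = {x, z}
FOLLOW(P) = {x, z}
FOLLOW(Q) = {z}
FOLLOW(R) = {x, z}
FOLLOW(S) = {$, z}
Therefore, FOLLOW(R) = {x, z}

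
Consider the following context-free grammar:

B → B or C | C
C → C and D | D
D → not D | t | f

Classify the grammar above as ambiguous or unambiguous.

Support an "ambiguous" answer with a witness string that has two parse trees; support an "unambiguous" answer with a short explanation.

Unambiguous - every string in the language has a unique parse tree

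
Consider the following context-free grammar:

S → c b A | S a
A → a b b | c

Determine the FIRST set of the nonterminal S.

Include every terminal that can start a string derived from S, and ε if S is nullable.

We compute FIRST(S) using the standard algorithm.
FIRST(A) = {a, c}
FIRST(S) = {c}
Therefore, FIRST(S) = {c}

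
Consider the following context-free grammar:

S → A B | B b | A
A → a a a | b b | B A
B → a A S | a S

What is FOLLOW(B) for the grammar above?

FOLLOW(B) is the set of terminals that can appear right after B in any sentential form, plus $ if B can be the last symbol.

We compute FOLLOW(B) using the standard algorithm.
FOLLOW(S) starts with {$}.
FIRST(A) = {a, b}
FIRST(B) = {a}
FIRST(S) = {a, b}
FOLLOW(A) = {$, a, b}
FOLLOW(B) = {$, a, b}
FOLLOW(S) = {$, a, b}
Therefore, FOLLOW(B) = {$, a, b}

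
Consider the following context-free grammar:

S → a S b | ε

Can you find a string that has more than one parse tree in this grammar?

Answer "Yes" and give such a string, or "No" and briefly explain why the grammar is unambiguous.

No - the grammar is unambiguous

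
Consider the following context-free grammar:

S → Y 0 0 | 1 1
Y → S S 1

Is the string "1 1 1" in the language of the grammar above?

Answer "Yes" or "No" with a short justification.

No - no valid derivation exists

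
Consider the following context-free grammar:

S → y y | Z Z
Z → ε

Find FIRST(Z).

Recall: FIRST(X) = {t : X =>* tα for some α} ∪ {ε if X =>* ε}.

We compute FIRST(Z) using the standard algorithm.
FIRST(S) = {y, ε}
FIRST(Z) = {ε}
Therefore, FIRST(Z) = {ε}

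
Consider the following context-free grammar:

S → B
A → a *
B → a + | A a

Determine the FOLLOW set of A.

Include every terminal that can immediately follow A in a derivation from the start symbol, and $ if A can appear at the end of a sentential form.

We compute FOLLOW(A) using the standard algorithm.
FOLLOW(S) starts with {$}.
FIRST(A) = {a}
FIRST(B) = {a}
FIRST(S) = {a}
FOLLOW(A) = {a}
FOLLOW(B) = {$}
FOLLOW(S) = {$}
Therefore, FOLLOW(A) = {a}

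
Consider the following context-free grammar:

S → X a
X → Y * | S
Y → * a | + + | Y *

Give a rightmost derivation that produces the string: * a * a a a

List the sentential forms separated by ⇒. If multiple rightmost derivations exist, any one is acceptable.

S ⇒ X a ⇒ S a ⇒ X a a ⇒ S a a ⇒ X a a a ⇒ Y * a a a ⇒ * a * a a a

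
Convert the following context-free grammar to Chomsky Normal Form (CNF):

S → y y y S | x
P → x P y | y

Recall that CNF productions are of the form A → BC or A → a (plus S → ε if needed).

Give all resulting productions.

TY → y; S → x; TX → x; P → y; S → TY X0; X0 → TY X1; X1 → TY S; P → TX X2; X2 → P TY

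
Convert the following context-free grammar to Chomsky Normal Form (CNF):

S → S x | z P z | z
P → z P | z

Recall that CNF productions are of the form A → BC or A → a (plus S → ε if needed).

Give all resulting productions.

TX → x; TZ → z; S → z; P → z; S → S TX; S → TZ X0; X0 → P TZ; P → TZ P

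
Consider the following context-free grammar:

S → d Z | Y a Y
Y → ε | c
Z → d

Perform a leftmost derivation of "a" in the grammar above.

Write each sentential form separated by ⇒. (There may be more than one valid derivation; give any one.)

S ⇒ Y a Y ⇒ a Y ⇒ a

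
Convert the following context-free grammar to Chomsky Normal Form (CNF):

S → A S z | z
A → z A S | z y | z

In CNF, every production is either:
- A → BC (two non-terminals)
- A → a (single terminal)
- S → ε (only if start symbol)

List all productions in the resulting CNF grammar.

TZ → z; S → z; TY → y; A → z; S → A X0; X0 → S TZ; A → TZ X1; X1 → A S; A → TZ TY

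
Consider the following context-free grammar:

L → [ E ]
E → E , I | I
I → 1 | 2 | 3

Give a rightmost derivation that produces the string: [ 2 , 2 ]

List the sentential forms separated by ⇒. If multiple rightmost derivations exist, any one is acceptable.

L ⇒ [ E ] ⇒ [ E , I ] ⇒ [ E , 2 ] ⇒ [ I , 2 ] ⇒ [ 2 , 2 ]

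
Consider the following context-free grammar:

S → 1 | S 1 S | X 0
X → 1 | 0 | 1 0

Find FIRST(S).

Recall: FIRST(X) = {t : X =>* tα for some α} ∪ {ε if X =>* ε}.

We compute FIRST(S) using the standard algorithm.
FIRST(S) = {0, 1}
FIRST(X) = {0, 1}
Therefore, FIRST(S) = {0, 1}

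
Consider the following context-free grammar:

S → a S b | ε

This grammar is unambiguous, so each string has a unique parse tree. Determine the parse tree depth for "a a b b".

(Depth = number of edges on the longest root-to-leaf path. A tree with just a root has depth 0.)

3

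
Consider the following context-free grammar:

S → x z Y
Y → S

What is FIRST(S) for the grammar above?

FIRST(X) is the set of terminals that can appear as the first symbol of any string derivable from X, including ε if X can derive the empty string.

We compute FIRST(S) using the standard algorithm.
FIRST(S) = {x}
FIRST(Y) = {x}
Therefore, FIRST(S) = {x}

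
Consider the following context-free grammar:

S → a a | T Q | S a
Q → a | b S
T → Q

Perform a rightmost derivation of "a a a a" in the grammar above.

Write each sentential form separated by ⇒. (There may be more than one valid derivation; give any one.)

S ⇒ S a ⇒ S a a ⇒ a a a a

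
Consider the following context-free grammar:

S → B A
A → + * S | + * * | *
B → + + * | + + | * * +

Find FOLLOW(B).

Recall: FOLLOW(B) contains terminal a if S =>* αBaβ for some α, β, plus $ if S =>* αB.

We compute FOLLOW(B) using the standard algorithm.
FOLLOW(S) starts with {$}.
FIRST(A) = {*, +}
FIRST(B) = {*, +}
FIRST(S) = {*, +}
FOLLOW(A) = {$}
FOLLOW(B) = {*, +}
FOLLOW(S) = {$}
Therefore, FOLLOW(B) = {*, +}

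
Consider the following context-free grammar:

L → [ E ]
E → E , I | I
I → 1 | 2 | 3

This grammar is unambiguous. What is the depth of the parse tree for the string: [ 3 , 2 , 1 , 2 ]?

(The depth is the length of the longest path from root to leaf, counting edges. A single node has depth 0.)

6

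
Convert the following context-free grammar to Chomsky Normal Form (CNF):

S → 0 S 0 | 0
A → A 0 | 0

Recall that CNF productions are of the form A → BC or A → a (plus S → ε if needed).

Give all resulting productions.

T0 → 0; S → 0; A → 0; S → T0 X0; X0 → S T0; A → A T0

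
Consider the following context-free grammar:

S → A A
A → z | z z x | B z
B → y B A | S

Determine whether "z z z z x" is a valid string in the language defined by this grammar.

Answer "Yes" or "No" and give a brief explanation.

No - no valid derivation exists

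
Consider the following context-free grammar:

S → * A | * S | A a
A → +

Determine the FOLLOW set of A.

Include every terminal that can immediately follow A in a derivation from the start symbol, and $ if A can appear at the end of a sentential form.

We compute FOLLOW(A) using the standard algorithm.
FOLLOW(S) starts with {$}.
FIRST(A) = {+}
FIRST(S) = {*, +}
FOLLOW(A) = {$, a}
FOLLOW(S) = {$}
Therefore, FOLLOW(A) = {$, a}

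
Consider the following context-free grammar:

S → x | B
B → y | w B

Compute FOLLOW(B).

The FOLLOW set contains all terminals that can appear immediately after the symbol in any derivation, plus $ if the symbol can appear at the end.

We compute FOLLOW(B) using the standard algorithm.
FOLLOW(S) starts with {$}.
FIRST(B) = {w, y}
FIRST(S) = {w, x, y}
FOLLOW(B) = {$}
FOLLOW(S) = {$}
Therefore, FOLLOW(B) = {$}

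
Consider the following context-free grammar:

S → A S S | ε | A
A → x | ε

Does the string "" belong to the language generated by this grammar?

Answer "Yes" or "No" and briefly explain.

Yes - a valid derivation exists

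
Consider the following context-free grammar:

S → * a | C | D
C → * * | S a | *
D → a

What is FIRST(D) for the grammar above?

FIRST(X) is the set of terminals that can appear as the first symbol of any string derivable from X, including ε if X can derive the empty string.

We compute FIRST(D) using the standard algorithm.
FIRST(C) = {*, a}
FIRST(D) = {a}
FIRST(S) = {*, a}
Therefore, FIRST(D) = {a}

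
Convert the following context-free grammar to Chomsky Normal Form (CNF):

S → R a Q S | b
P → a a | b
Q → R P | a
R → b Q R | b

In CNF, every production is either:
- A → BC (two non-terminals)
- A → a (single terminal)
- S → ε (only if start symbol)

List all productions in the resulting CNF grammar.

TA → a; S → b; P → b; Q → a; TB → b; R → b; S → R X0; X0 → TA X1; X1 → Q S; P → TA TA; Q → R P; R → TB X2; X2 → Q R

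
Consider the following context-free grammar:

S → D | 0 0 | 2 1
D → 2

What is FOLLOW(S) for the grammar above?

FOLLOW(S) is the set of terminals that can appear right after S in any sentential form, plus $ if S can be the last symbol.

We compute FOLLOW(S) using the standard algorithm.
FOLLOW(S) starts with {$}.
FIRST(D) = {2}
FIRST(S) = {0, 2}
FOLLOW(D) = {$}
FOLLOW(S) = {$}
Therefore, FOLLOW(S) = {$}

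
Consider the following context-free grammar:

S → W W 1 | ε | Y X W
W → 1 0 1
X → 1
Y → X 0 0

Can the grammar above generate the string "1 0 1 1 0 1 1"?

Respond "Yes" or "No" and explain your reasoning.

Yes - a valid derivation exists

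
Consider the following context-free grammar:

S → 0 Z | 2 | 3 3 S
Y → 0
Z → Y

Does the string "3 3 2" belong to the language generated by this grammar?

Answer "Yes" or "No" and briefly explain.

Yes - a valid derivation exists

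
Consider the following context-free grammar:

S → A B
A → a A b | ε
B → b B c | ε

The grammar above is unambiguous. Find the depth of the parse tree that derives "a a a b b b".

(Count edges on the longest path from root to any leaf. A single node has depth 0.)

5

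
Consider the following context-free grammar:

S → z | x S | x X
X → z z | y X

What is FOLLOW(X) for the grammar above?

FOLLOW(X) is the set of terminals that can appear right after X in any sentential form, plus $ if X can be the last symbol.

We compute FOLLOW(X) using the standard algorithm.
FOLLOW(S) starts with {$}.
FIRST(S) = {x, z}
FIRST(X) = {y, z}
FOLLOW(S) = {$}
FOLLOW(X) = {$}
Therefore, FOLLOW(X) = {$}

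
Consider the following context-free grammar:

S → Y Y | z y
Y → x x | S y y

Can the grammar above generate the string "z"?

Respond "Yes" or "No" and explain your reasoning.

No - no valid derivation exists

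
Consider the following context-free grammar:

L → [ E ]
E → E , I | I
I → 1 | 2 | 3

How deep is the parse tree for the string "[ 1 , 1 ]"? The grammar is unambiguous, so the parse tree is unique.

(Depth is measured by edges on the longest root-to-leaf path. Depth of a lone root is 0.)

4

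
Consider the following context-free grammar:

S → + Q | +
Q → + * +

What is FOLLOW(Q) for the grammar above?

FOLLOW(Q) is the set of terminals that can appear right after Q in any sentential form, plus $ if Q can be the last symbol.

We compute FOLLOW(Q) using the standard algorithm.
FOLLOW(S) starts with {$}.
FIRST(Q) = {+}
FIRST(S) = {+}
FOLLOW(Q) = {$}
FOLLOW(S) = {$}
Therefore, FOLLOW(Q) = {$}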